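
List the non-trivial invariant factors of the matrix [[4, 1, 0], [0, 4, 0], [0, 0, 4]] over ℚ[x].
x - 4, (x - 4)^2

The Jordan structure of A has elementary divisors (x - 4)^2, (x - 4). Arranging the block sizes at each eigenvalue in decreasing order and taking row products gives the invariant factors.

Invariant factors (smallest first, each dividing the next): x - 4, (x - 4)^2.

Check: the last factor (x - 4)^2 is the minimal polynomial, and the product (x - 4)^3 is the characteristic polynomial.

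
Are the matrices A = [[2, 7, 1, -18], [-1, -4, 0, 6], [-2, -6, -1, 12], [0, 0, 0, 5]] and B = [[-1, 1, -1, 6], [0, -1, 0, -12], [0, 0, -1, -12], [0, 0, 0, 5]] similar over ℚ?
Both have characteristic polynomial (x - 5)(x + 1)^3, but the minimal polynomial of A is (x - 5)(x + 1)^3 while the minimal polynomial of B is (x - 5)(x + 1)^2. The minimal polynomial is a similarity invariant, so A and B are not similar.

No.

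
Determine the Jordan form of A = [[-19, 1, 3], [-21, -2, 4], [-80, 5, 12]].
J = [[-3, 1, 0], [0, -3, 1], [0, 0, -3]]

The characteristic polynomial is det(xI - A) = (x + 3)^3, so the eigenvalues are -3 (algebraic multiplicity 3).

For λ = -3: rank(A + 3I) = 2, rank((A + 3I)^2) = 1, rank((A + 3I)^3) = 0. The eigenspace has dimension 3 - 2 = 1, so there is 1 Jordan block; the rank sequence gives block sizes [3].

Assembling the blocks gives the Jordan form J above.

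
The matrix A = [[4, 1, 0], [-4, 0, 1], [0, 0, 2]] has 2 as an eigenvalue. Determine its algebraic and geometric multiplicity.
The characteristic polynomial is (x - 2)^3, so the factor x - 2 appears with exponent 3: the algebraic multiplicity is 3.

rank(A - 2I) = 2, so the eigenspace has dimension 3 - 2 = 1: the geometric multiplicity is 1.

Since 1 < 3, A is not diagonalizable.

algebraic multiplicity 3, geometric multiplicity 1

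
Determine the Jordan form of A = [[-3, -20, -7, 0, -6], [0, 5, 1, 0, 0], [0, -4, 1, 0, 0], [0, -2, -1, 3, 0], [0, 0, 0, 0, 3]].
The characteristic polynomial is det(xI - A) = (x - 3)^4(x + 3), so the eigenvalues are -3 (algebraic multiplicity 1), 3 (algebraic multiplicity 4).

For λ = -3: algebraic multiplicity 1 gives one 1×1 block.

For λ = 3: rank(A - 3I) = 2, rank((A - 3I)^2) = 1. The eigenspace has dimension 5 - 2 = 3, so there are 3 Jordan blocks; the rank sequence gives block sizes [2, 1, 1].

Assembling the blocks gives the Jordan form J above.

J = [[-3, 0, 0, 0, 0], [0, 3, 1, 0, 0], [0, 0, 3, 0, 0], [0, 0, 0, 3, 0], [0, 0, 0, 0, 3]]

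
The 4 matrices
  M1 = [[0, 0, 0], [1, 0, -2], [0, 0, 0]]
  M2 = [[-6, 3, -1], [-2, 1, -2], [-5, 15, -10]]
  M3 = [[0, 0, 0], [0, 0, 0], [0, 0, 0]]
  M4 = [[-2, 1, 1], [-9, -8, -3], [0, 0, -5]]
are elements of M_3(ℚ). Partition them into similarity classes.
Characteristic polynomials: χ_{M1} = x^3, χ_{M2} = (x + 5)^3, χ_{M3} = x^3, χ_{M4} = (x + 5)^3.

{M1}: invariant factors x, x^2.

{M2, M4}: invariant factors x + 5, (x + 5)^2.

{M3}: invariant factors x, x, x.

Matrices are similar if and only if their invariant-factor lists agree; the partition into similarity classes is {M1}, {M2, M4}, {M3}.

3 classes: {M1}, {M2, M4}, {M3}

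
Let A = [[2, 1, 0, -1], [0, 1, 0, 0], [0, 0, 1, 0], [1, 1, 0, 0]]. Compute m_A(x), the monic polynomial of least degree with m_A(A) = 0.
m_A(x) = (x - 1)^2

The characteristic polynomial factors as (x - 1)^4. The minimal polynomial is ∏(x - λ)^{k_λ} where k_λ is the size of the largest Jordan block at λ.

For λ = 1: rank(A - I) = 1, and the largest Jordan block has size 2 (the smallest k with rank((A - I)^k) = rank((A - I)^(k+1))).

So m_A(x) = (x - 1)^2.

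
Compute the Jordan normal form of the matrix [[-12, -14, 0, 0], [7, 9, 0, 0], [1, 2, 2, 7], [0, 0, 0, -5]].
The characteristic polynomial is det(xI - A) = (x - 2)^2(x + 5)^2, so the eigenvalues are -5 (algebraic multiplicity 2), 2 (algebraic multiplicity 2).

For λ = -5: rank(A + 5I) = 2. The eigenspace has dimension 4 - 2 = 2, so there are 2 Jordan blocks; the rank sequence gives block sizes [1, 1].

For λ = 2: rank(A - 2I) = 3, rank((A - 2I)^2) = 2. The eigenspace has dimension 4 - 3 = 1, so there is 1 Jordan block; the rank sequence gives block sizes [2].

Assembling the blocks gives the Jordan form J above.

J = [[-5, 0, 0, 0], [0, -5, 0, 0], [0, 0, 2, 1], [0, 0, 0, 2]]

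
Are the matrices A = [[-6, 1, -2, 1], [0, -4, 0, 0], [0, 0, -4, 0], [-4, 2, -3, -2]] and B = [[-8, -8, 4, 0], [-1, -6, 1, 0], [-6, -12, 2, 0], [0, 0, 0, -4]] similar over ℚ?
No.

Both have characteristic polynomial (x + 4)^4, but the minimal polynomial of A is (x + 4)^3 while the minimal polynomial of B is (x + 4)^2. The minimal polynomial is a similarity invariant, so A and B are not similar.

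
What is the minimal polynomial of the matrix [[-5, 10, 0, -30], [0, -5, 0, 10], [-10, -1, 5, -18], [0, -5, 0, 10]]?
The characteristic polynomial factors as x(x - 5)^2(x + 5). The minimal polynomial is ∏(x - λ)^{k_λ} where k_λ is the size of the largest Jordan block at λ.

For λ = -5: rank(A + 5I) = 3, and the largest Jordan block has size 1 (the smallest k with rank((A + 5I)^k) = rank((A + 5I)^(k+1))).
For λ = 0: rank(A) = 3, and the largest Jordan block has size 1 (the smallest k with rank(A^k) = rank(A^(k+1))).
For λ = 5: rank(A - 5I) = 3, and the largest Jordan block has size 2 (the smallest k with rank((A - 5I)^k) = rank((A - 5I)^(k+1))).

So m_A(x) = x(x - 5)^2(x + 5).

m_A(x) = x(x - 5)^2(x + 5)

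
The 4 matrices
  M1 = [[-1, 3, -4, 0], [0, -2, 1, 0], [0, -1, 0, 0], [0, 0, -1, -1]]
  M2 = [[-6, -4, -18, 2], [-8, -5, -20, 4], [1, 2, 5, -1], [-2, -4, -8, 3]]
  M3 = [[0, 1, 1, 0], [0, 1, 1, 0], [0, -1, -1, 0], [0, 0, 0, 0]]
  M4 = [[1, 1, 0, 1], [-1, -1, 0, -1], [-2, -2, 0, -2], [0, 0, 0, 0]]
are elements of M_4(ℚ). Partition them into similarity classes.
3 classes: {M1}, {M2}, {M3, M4}

Characteristic polynomials: χ_{M1} = (x + 1)^4, χ_{M2} = (x - 1)^2(x + 1)(x + 4), χ_{M3} = x^4, χ_{M4} = x^4.

{M1}: invariant factors x + 1, (x + 1)^3.

{M2}: invariant factors (x - 1)^2(x + 1)(x + 4).

{M3, M4}: invariant factors x, x, x^2.

Matrices are similar if and only if their invariant-factor lists agree; the partition into similarity classes is {M1}, {M2}, {M3, M4}.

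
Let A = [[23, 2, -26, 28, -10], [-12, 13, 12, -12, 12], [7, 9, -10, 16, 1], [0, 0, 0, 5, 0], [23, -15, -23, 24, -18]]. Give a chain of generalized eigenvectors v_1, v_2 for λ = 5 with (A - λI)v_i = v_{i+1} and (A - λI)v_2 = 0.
v_1 = [[0, 0, 1, 1, 0]]^T, v_2 = [[2, 0, 1, 0, 1]]^T

We seek v_1 ∈ ker((A - 5I)^2) \ ker(A - 5I), then set v_{i+1} = (A - 5I) v_i.

One such chain is v_1 = [[0, 0, 1, 1, 0]]^T, v_2 = [[2, 0, 1, 0, 1]]^T. Check: (A - 5I) v_2 = [[0, 0, 0, 0, 0]]^T = 0.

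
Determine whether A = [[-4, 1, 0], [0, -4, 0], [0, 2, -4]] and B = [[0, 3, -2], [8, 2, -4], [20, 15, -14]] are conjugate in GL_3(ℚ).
Two matrices over a field are similar if and only if they have the same invariant factors.

Both A and B have characteristic polynomial (x + 4)^3 and minimal polynomial (x + 4)^2. Computing further, both have invariant factors x + 4, (x + 4)^2. Hence A and B are similar.

Yes.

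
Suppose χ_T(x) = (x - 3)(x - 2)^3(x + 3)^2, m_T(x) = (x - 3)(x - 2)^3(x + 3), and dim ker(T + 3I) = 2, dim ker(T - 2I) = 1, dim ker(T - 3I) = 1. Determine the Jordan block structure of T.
Jordan blocks: (-3, 1), (-3, 1), (2, 3), (3, 1)

λ = -3: algebraic multiplicity 2 (exponent in χ_T), largest block size 1 (exponent in m_T), 2 blocks (geometric multiplicity). These force block sizes [1, 1].
λ = 2: algebraic multiplicity 3 (exponent in χ_T), largest block size 3 (exponent in m_T), 1 block (geometric multiplicity). This forces block sizes [3].
λ = 3: algebraic multiplicity 1 (exponent in χ_T), largest block size 1 (exponent in m_T), 1 block (geometric multiplicity). This forces block sizes [1].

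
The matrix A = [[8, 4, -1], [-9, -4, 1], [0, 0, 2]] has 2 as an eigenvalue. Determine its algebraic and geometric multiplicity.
algebraic multiplicity 3, geometric multiplicity 1

The characteristic polynomial is (x - 2)^3, so the factor x - 2 appears with exponent 3: the algebraic multiplicity is 3.

rank(A - 2I) = 2, so the eigenspace has dimension 3 - 2 = 1: the geometric multiplicity is 1.

Since 1 < 3, A is not diagonalizable.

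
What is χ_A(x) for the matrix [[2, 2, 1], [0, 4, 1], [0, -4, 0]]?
xI - A = [[x - 2, -2, -1], [0, x - 4, -1], [0, 4, x]].

Expanding det(xI - A) along the first row:
det(xI - A) = + (x - 2)·det([[x - 4, -1], [4, x]]) - (-2)·det([[0, -1], [0, x]]) + (-1)·det([[0, x - 4], [0, 4]]).

Evaluating gives χ_A(x) = x^3 - 6x^2 + 12x - 8 = (x - 2)^3.

χ_A(x) = (x - 2)^3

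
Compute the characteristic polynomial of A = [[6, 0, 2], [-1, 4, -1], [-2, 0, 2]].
xI - A = [[x - 6, 0, -2], [1, x - 4, 1], [2, 0, x - 2]].

Expanding det(xI - A) along the first row:
det(xI - A) = + (x - 6)·det([[x - 4, 1], [0, x - 2]]) - (0)·det([[1, 1], [2, x - 2]]) + (-2)·det([[1, x - 4], [2, 0]]).

Evaluating gives χ_A(x) = x^3 - 12x^2 + 48x - 64 = (x - 4)^3.

χ_A(x) = (x - 4)^3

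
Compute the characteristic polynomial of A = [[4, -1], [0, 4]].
χ_A(x) = (x - 4)^2

xI - A = [[x - 4, 1], [0, x - 4]].

Expanding det(xI - A) along the first row:
det(xI - A) = + (x - 4)·det([[x - 4]]) - (1)·det([[0]]).

Evaluating gives χ_A(x) = x^2 - 8x + 16 = (x - 4)^2.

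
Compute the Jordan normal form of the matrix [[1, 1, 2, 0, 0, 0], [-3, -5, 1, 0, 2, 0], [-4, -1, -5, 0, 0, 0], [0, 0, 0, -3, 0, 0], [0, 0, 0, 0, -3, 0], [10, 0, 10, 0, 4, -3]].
J = [[-3, 1, 0, 0, 0, 0], [0, -3, 1, 0, 0, 0], [0, 0, -3, 0, 0, 0], [0, 0, 0, -3, 0, 0], [0, 0, 0, 0, -3, 0], [0, 0, 0, 0, 0, -3]]

The characteristic polynomial is det(xI - A) = (x + 3)^6, so the eigenvalues are -3 (algebraic multiplicity 6).

For λ = -3: rank(A + 3I) = 2, rank((A + 3I)^2) = 1, rank((A + 3I)^3) = 0. The eigenspace has dimension 6 - 2 = 4, so there are 4 Jordan blocks; the rank sequence gives block sizes [3, 1, 1, 1].

Assembling the blocks gives the Jordan form J above.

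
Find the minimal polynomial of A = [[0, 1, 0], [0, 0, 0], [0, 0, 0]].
The characteristic polynomial factors as x^3. The minimal polynomial is ∏(x - λ)^{k_λ} where k_λ is the size of the largest Jordan block at λ.

For λ = 0: rank(A) = 1, and the largest Jordan block has size 2 (the smallest k with rank(A^k) = rank(A^(k+1))).

So m_A(x) = x^2.

m_A(x) = x^2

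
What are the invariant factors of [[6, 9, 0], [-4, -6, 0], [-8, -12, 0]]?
x, x^2

The Jordan structure of A has elementary divisors x^2, x. Arranging the block sizes at each eigenvalue in decreasing order and taking row products gives the invariant factors.

Invariant factors (smallest first, each dividing the next): x, x^2.

Check: the last factor x^2 is the minimal polynomial, and the product x^3 is the characteristic polynomial.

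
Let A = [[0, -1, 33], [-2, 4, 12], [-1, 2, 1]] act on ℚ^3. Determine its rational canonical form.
The invariant factors of A (the non-unit diagonal entries of the Smith normal form of xI - A over ℚ[x]) are (x - 2)(x^2 - 3x + 5), each dividing the next. The characteristic polynomial is their product, (x - 2)(x^2 - 3x + 5).

The rational canonical form is the block-diagonal matrix of companion matrices C(f_i):
R = [[0, 0, 10], [1, 0, -11], [0, 1, 5]].

Note the characteristic polynomial does not split into linear factors over ℚ, so A has no Jordan form over ℚ; the rational canonical form exists over any field.

R = [[0, 0, 10], [1, 0, -11], [0, 1, 5]]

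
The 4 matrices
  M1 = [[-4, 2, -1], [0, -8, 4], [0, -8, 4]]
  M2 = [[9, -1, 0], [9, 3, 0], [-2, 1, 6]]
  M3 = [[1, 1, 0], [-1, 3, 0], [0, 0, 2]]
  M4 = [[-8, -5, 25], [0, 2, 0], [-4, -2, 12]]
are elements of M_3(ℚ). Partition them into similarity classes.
3 classes: {M1}, {M2}, {M3, M4}

Characteristic polynomials: χ_{M1} = x(x + 4)^2, χ_{M2} = (x - 6)^3, χ_{M3} = (x - 2)^3, χ_{M4} = (x - 2)^3.

{M1}: invariant factors x(x + 4)^2.

{M2}: invariant factors (x - 6)^3.

{M3, M4}: invariant factors x - 2, (x - 2)^2.

Matrices are similar if and only if their invariant-factor lists agree; the partition into similarity classes is {M1}, {M2}, {M3, M4}.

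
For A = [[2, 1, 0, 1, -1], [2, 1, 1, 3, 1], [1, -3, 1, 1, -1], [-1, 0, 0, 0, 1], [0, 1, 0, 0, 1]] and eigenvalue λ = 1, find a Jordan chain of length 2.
We seek v_1 ∈ ker((A - I)^2) \ ker(A - I), then set v_{i+1} = (A - I) v_i.

One such chain is v_1 = [[0, 0, -1, 0, 1]]^T, v_2 = [[-1, 0, -1, 1, 0]]^T. Check: (A - I) v_2 = [[0, 0, 0, 0, 0]]^T = 0.

v_1 = [[0, 0, -1, 0, 1]]^T, v_2 = [[-1, 0, -1, 1, 0]]^T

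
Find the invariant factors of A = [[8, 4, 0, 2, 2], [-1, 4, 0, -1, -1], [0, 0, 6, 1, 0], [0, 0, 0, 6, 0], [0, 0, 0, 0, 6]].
x - 6, (x - 6)^2, (x - 6)^2

The Jordan structure of A has elementary divisors (x - 6)^2, (x - 6)^2, (x - 6). Arranging the block sizes at each eigenvalue in decreasing order and taking row products gives the invariant factors.

Invariant factors (smallest first, each dividing the next): x - 6, (x - 6)^2, (x - 6)^2.

Check: the last factor (x - 6)^2 is the minimal polynomial, and the product (x - 6)^5 is the characteristic polynomial.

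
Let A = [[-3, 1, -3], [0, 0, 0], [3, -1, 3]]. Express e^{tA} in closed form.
e^{tA} = [[1 - 3*t, t, -3*t], [0, 1, 0], [3*t, -t, 3*t + 1]]

A has Jordan form J = [[0, 1, 0], [0, 0, 0], [0, 0, 0]] with A = PJP^{-1}, so e^{tA} = P e^{tJ} P^{-1}.

For a Jordan block J_k(λ), e^{tJ_k(λ)} = e^{λt} · (I + tN + t^2 N^2/2! + ... + t^{k-1} N^{k-1}/(k-1)!) where N is the nilpotent superdiagonal part.

Assembling the blocks and conjugating back gives the entries of e^{tA} as shown above.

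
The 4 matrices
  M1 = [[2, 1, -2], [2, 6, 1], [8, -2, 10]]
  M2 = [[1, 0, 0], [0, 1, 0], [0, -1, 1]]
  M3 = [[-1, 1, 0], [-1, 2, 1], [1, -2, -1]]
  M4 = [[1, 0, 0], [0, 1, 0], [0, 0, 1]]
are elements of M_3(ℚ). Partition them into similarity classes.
4 classes: {M1}, {M2}, {M3}, {M4}

Characteristic polynomials: χ_{M1} = (x - 6)^3, χ_{M2} = (x - 1)^3, χ_{M3} = x^3, χ_{M4} = (x - 1)^3.

{M1}: invariant factors (x - 6)^3.

{M2}: invariant factors x - 1, (x - 1)^2.

{M3}: invariant factors x^3.

{M4}: invariant factors x - 1, x - 1, x - 1.

Matrices are similar if and only if their invariant-factor lists agree; the partition into similarity classes is {M1}, {M2}, {M3}, {M4}.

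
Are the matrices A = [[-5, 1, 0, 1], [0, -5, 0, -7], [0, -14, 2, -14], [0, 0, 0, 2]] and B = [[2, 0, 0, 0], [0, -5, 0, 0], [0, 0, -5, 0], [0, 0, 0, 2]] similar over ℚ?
Both have characteristic polynomial (x - 2)^2(x + 5)^2, but the minimal polynomial of A is (x - 2)(x + 5)^2 while the minimal polynomial of B is (x - 2)(x + 5). The minimal polynomial is a similarity invariant, so A and B are not similar.

No.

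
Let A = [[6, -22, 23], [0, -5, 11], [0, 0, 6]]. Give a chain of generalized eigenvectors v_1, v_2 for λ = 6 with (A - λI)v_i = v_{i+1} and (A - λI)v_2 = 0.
v_1 = [[-3, 1, 1]]^T, v_2 = [[1, 0, 0]]^T

We seek v_1 ∈ ker((A - 6I)^2) \ ker(A - 6I), then set v_{i+1} = (A - 6I) v_i.

One such chain is v_1 = [[-3, 1, 1]]^T, v_2 = [[1, 0, 0]]^T. Check: (A - 6I) v_2 = [[0, 0, 0]]^T = 0.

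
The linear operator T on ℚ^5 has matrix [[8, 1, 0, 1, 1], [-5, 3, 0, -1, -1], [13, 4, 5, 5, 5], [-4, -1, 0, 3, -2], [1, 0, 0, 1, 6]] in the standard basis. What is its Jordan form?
The characteristic polynomial is det(xI - A) = (x - 5)^5, so the eigenvalues are 5 (algebraic multiplicity 5).

For λ = 5: rank(A - 5I) = 2, rank((A - 5I)^2) = 1, rank((A - 5I)^3) = 0. The eigenspace has dimension 5 - 2 = 3, so there are 3 Jordan blocks; the rank sequence gives block sizes [3, 1, 1].

Assembling the blocks gives the Jordan form J above.

J = [[5, 1, 0, 0, 0], [0, 5, 1, 0, 0], [0, 0, 5, 0, 0], [0, 0, 0, 5, 0], [0, 0, 0, 0, 5]]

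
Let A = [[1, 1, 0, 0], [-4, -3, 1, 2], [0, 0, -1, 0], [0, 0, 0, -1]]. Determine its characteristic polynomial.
xI - A = [[x - 1, -1, 0, 0], [4, x + 3, -1, -2], [0, 0, x + 1, 0], [0, 0, 0, x + 1]].

Expanding det(xI - A) along the first row:
det(xI - A) = + (x - 1)·det([[x + 3, -1, -2], [0, x + 1, 0], [0, 0, x + 1]]) - (-1)·det([[4, -1, -2], [0, x + 1, 0], [0, 0, x + 1]]) + (0)·det([[4, x + 3, -2], [0, 0, 0], [0, 0, x + 1]]) - (0)·det([[4, x + 3, -1], [0, 0, x + 1], [0, 0, 0]]).

Evaluating gives χ_A(x) = x^4 + 4x^3 + 6x^2 + 4x + 1 = (x + 1)^4.

χ_A(x) = (x + 1)^4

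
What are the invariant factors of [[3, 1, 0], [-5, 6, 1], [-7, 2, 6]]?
The Jordan structure of A has elementary divisors (x - 5)^3. Arranging the block sizes at each eigenvalue in decreasing order and taking row products gives the invariant factors.

Invariant factors (smallest first, each dividing the next): (x - 5)^3.

Check: the last factor (x - 5)^3 is the minimal polynomial, and the product (x - 5)^3 is the characteristic polynomial.

(x - 5)^3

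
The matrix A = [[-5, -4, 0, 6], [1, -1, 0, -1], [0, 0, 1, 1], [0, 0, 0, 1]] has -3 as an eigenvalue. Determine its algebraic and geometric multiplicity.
The characteristic polynomial is (x - 1)^2(x + 3)^2, so the factor x + 3 appears with exponent 2: the algebraic multiplicity is 2.

rank(A + 3I) = 3, so the eigenspace has dimension 4 - 3 = 1: the geometric multiplicity is 1.

Since 1 < 2, A is not diagonalizable.

algebraic multiplicity 2, geometric multiplicity 1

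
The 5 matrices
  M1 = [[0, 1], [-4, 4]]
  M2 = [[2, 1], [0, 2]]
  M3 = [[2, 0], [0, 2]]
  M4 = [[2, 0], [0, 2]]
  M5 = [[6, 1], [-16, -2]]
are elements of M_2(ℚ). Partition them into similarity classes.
Characteristic polynomials: χ_{M1} = (x - 2)^2, χ_{M2} = (x - 2)^2, χ_{M3} = (x - 2)^2, χ_{M4} = (x - 2)^2, χ_{M5} = (x - 2)^2.

{M1, M2, M5}: invariant factors (x - 2)^2.

{M3, M4}: invariant factors x - 2, x - 2.

Matrices are similar if and only if their invariant-factor lists agree; the partition into similarity classes is {M1, M2, M5}, {M3, M4}.

2 classes: {M1, M2, M5}, {M3, M4}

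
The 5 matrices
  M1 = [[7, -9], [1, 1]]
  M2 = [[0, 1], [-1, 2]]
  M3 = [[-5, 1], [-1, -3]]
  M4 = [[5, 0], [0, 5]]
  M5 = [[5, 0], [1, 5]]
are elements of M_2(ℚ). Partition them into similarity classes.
Characteristic polynomials: χ_{M1} = (x - 4)^2, χ_{M2} = (x - 1)^2, χ_{M3} = (x + 4)^2, χ_{M4} = (x - 5)^2, χ_{M5} = (x - 5)^2.

{M1}: invariant factors (x - 4)^2.

{M2}: invariant factors (x - 1)^2.

{M3}: invariant factors (x + 4)^2.

{M4}: invariant factors x - 5, x - 5.

{M5}: invariant factors (x - 5)^2.

Matrices are similar if and only if their invariant-factor lists agree; the partition into similarity classes is {M1}, {M2}, {M3}, {M4}, {M5}.

5 classes: {M1}, {M2}, {M3}, {M4}, {M5}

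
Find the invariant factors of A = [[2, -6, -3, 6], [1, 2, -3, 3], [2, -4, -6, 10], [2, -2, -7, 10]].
The Jordan structure of A has elementary divisors (x - 2)^2, (x - 2)^2. Arranging the block sizes at each eigenvalue in decreasing order and taking row products gives the invariant factors.

Invariant factors (smallest first, each dividing the next): (x - 2)^2, (x - 2)^2.

Check: the last factor (x - 2)^2 is the minimal polynomial, and the product (x - 2)^4 is the characteristic polynomial.

(x - 2)^2, (x - 2)^2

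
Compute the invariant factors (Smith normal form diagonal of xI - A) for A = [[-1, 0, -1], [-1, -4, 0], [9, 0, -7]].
The Jordan structure of A has elementary divisors (x + 4)^3. Arranging the block sizes at each eigenvalue in decreasing order and taking row products gives the invariant factors.

Invariant factors (smallest first, each dividing the next): (x + 4)^3.

Check: the last factor (x + 4)^3 is the minimal polynomial, and the product (x + 4)^3 is the characteristic polynomial.

(x + 4)^3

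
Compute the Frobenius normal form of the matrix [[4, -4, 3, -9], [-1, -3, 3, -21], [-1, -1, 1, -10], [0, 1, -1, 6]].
The invariant factors of A (the non-unit diagonal entries of the Smith normal form of xI - A over ℚ[x]) are x^2 - 4x - 1, x^2 - 4x - 1, each dividing the next. The characteristic polynomial is their product, (x^2 - 4x - 1)^2.

The rational canonical form is the block-diagonal matrix of companion matrices C(f_i):
R = [[0, 1, 0, 0], [1, 4, 0, 0], [0, 0, 0, 1], [0, 0, 1, 4]].

Note the characteristic polynomial does not split into linear factors over ℚ, so A has no Jordan form over ℚ; the rational canonical form exists over any field.

R = [[0, 1, 0, 0], [1, 4, 0, 0], [0, 0, 0, 1], [0, 0, 1, 4]]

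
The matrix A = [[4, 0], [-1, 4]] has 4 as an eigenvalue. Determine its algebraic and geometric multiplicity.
algebraic multiplicity 2, geometric multiplicity 1

The characteristic polynomial is (x - 4)^2, so the factor x - 4 appears with exponent 2: the algebraic multiplicity is 2.

rank(A - 4I) = 1, so the eigenspace has dimension 2 - 1 = 1: the geometric multiplicity is 1.

Since 1 < 2, A is not diagonalizable.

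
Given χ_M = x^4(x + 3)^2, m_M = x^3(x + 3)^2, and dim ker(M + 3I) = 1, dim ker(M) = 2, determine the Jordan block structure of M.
λ = -3: algebraic multiplicity 2 (exponent in χ_M), largest block size 2 (exponent in m_M), 1 block (geometric multiplicity). This forces block sizes [2].
λ = 0: algebraic multiplicity 4 (exponent in χ_M), largest block size 3 (exponent in m_M), 2 blocks (geometric multiplicity). These force block sizes [3, 1].

Jordan blocks: (-3, 2), (0, 3), (0, 1)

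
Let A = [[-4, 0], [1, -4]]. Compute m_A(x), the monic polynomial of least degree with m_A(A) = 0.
m_A(x) = (x + 4)^2

The characteristic polynomial factors as (x + 4)^2. The minimal polynomial is ∏(x - λ)^{k_λ} where k_λ is the size of the largest Jordan block at λ.

For λ = -4: rank(A + 4I) = 1, and the largest Jordan block has size 2 (the smallest k with rank((A + 4I)^k) = rank((A + 4I)^(k+1))).

So m_A(x) = (x + 4)^2.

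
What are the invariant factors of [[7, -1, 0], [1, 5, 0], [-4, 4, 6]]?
The Jordan structure of A has elementary divisors (x - 6)^2, (x - 6). Arranging the block sizes at each eigenvalue in decreasing order and taking row products gives the invariant factors.

Invariant factors (smallest first, each dividing the next): x - 6, (x - 6)^2.

Check: the last factor (x - 6)^2 is the minimal polynomial, and the product (x - 6)^3 is the characteristic polynomial.

x - 6, (x - 6)^2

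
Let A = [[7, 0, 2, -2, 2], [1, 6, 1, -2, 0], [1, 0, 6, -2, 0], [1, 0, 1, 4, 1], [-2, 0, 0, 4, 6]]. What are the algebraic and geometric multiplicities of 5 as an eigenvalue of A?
The characteristic polynomial is (x - 6)^4(x - 5), so the factor x - 5 appears with exponent 1: the algebraic multiplicity is 1.

rank(A - 5I) = 4, so the eigenspace has dimension 5 - 4 = 1: the geometric multiplicity is 1.

algebraic multiplicity 1, geometric multiplicity 1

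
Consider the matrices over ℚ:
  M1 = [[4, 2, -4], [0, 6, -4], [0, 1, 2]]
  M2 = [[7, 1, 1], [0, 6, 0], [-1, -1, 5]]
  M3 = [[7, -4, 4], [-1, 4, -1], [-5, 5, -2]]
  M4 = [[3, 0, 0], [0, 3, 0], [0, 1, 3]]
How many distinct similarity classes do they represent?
Characteristic polynomials: χ_{M1} = (x - 4)^3, χ_{M2} = (x - 6)^3, χ_{M3} = (x - 3)^3, χ_{M4} = (x - 3)^3.

{M1}: invariant factors x - 4, (x - 4)^2.

{M2}: invariant factors x - 6, (x - 6)^2.

{M3, M4}: invariant factors x - 3, (x - 3)^2.

Matrices are similar if and only if their invariant-factor lists agree; the partition into similarity classes is {M1}, {M2}, {M3, M4}.

3 classes: {M1}, {M2}, {M3, M4}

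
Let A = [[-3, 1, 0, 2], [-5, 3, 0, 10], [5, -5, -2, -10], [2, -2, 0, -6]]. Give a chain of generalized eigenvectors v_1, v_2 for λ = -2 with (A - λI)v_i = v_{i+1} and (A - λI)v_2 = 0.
v_1 = [[0, 15, -18, -7]]^T, v_2 = [[1, 5, -5, -2]]^T

We seek v_1 ∈ ker((A + 2I)^2) \ ker(A + 2I), then set v_{i+1} = (A + 2I) v_i.

One such chain is v_1 = [[0, 15, -18, -7]]^T, v_2 = [[1, 5, -5, -2]]^T. Check: (A + 2I) v_2 = [[0, 0, 0, 0]]^T = 0.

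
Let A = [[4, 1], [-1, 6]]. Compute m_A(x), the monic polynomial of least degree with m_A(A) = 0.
m_A(x) = (x - 5)^2

The characteristic polynomial factors as (x - 5)^2. The minimal polynomial is ∏(x - λ)^{k_λ} where k_λ is the size of the largest Jordan block at λ.

For λ = 5: rank(A - 5I) = 1, and the largest Jordan block has size 2 (the smallest k with rank((A - 5I)^k) = rank((A - 5I)^(k+1))).

So m_A(x) = (x - 5)^2.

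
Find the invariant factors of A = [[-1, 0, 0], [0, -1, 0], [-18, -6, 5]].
The Jordan structure of A has elementary divisors (x + 1), (x + 1), (x - 5). Arranging the block sizes at each eigenvalue in decreasing order and taking row products gives the invariant factors.

Invariant factors (smallest first, each dividing the next): x + 1, (x - 5)(x + 1).

Check: the last factor (x - 5)(x + 1) is the minimal polynomial, and the product (x - 5)(x + 1)^2 is the characteristic polynomial.

x + 1, (x - 5)(x + 1)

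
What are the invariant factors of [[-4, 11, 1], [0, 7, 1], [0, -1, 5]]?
The Jordan structure of A has elementary divisors (x + 4), (x - 6)^2. Arranging the block sizes at each eigenvalue in decreasing order and taking row products gives the invariant factors.

Invariant factors (smallest first, each dividing the next): (x - 6)^2(x + 4).

Check: the last factor (x - 6)^2(x + 4) is the minimal polynomial, and the product (x - 6)^2(x + 4) is the characteristic polynomial.

(x - 6)^2(x + 4)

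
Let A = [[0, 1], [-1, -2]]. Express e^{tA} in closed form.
A has Jordan form J = [[-1, 1], [0, -1]] with A = PJP^{-1}, so e^{tA} = P e^{tJ} P^{-1}.

For a Jordan block J_k(λ), e^{tJ_k(λ)} = e^{λt} · (I + tN + t^2 N^2/2! + ... + t^{k-1} N^{k-1}/(k-1)!) where N is the nilpotent superdiagonal part.

Assembling the blocks and conjugating back gives the entries of e^{tA} as shown above.

e^{tA} = [[(t + 1)*e^{-t}, t*e^{-t}], [-t*e^{-t}, (1 - t)*e^{-t}]]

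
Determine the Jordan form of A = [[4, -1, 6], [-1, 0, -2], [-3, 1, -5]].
J = [[-1, 1, 0], [0, -1, 0], [0, 0, 1]]

The characteristic polynomial is det(xI - A) = (x - 1)(x + 1)^2, so the eigenvalues are -1 (algebraic multiplicity 2), 1 (algebraic multiplicity 1).

For λ = -1: rank(A + I) = 2, rank((A + I)^2) = 1. The eigenspace has dimension 3 - 2 = 1, so there is 1 Jordan block; the rank sequence gives block sizes [2].

For λ = 1: algebraic multiplicity 1 gives one 1×1 block.

Assembling the blocks gives the Jordan form J above.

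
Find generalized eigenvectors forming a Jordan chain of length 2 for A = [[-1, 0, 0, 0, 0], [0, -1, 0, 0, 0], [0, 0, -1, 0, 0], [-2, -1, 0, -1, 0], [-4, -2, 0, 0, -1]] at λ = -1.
We seek v_1 ∈ ker((A + I)^2) \ ker(A + I), then set v_{i+1} = (A + I) v_i.

One such chain is v_1 = [[0, 1, 0, -1, -2]]^T, v_2 = [[0, 0, 0, -1, -2]]^T. Check: (A + I) v_2 = [[0, 0, 0, 0, 0]]^T = 0.

v_1 = [[0, 1, 0, -1, -2]]^T, v_2 = [[0, 0, 0, -1, -2]]^T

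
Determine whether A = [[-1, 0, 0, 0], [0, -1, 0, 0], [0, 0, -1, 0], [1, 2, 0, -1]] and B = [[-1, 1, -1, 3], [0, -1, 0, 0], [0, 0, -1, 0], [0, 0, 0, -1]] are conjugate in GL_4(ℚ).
Yes.

Two matrices over a field are similar if and only if they have the same invariant factors.

Both A and B have characteristic polynomial (x + 1)^4 and minimal polynomial (x + 1)^2. Computing further, both have invariant factors x + 1, x + 1, (x + 1)^2. Hence A and B are similar.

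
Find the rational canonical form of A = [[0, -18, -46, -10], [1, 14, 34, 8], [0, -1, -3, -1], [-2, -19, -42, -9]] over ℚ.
R = [[0, 0, 0, -8], [1, 0, 0, 6], [0, 1, 0, -1], [0, 0, 1, 2]]

The invariant factors of A (the non-unit diagonal entries of the Smith normal form of xI - A over ℚ[x]) are (x - 2)(x^3 + x - 4), each dividing the next. The characteristic polynomial is their product, (x - 2)(x^3 + x - 4).

The rational canonical form is the block-diagonal matrix of companion matrices C(f_i):
R = [[0, 0, 0, -8], [1, 0, 0, 6], [0, 1, 0, -1], [0, 0, 1, 2]].

Note the characteristic polynomial does not split into linear factors over ℚ, so A has no Jordan form over ℚ; the rational canonical form exists over any field.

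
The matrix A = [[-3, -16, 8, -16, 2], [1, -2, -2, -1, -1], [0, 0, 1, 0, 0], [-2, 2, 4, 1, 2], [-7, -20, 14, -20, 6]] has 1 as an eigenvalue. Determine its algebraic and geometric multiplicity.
algebraic multiplicity 1, geometric multiplicity 1

The characteristic polynomial is (x - 2)^2(x - 1)(x + 1)^2, so the factor x - 1 appears with exponent 1: the algebraic multiplicity is 1.

rank(A - I) = 4, so the eigenspace has dimension 5 - 4 = 1: the geometric multiplicity is 1.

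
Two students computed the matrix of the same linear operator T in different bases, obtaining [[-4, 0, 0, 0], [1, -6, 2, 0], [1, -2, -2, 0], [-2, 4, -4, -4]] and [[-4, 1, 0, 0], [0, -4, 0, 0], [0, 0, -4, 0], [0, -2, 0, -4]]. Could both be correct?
Yes.

Two matrices over a field are similar if and only if they have the same invariant factors.

Both A and B have characteristic polynomial (x + 4)^4 and minimal polynomial (x + 4)^2. Computing further, both have invariant factors x + 4, x + 4, (x + 4)^2. Hence A and B are similar.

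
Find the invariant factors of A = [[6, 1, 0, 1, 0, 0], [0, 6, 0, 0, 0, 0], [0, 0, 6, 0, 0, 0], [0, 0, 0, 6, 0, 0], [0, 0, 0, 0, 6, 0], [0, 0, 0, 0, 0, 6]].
x - 6, x - 6, x - 6, x - 6, (x - 6)^2

The Jordan structure of A has elementary divisors (x - 6)^2, (x - 6), (x - 6), (x - 6), (x - 6). Arranging the block sizes at each eigenvalue in decreasing order and taking row products gives the invariant factors.

Invariant factors (smallest first, each dividing the next): x - 6, x - 6, x - 6, x - 6, (x - 6)^2.

Check: the last factor (x - 6)^2 is the minimal polynomial, and the product (x - 6)^6 is the characteristic polynomial.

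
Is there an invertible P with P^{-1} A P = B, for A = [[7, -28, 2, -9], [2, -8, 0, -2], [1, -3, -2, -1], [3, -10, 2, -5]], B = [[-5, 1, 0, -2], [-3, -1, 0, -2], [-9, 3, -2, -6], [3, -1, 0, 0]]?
No.

Both have characteristic polynomial (x + 2)^4 and minimal polynomial (x + 2)^2. But rank(A + 2I) = 2 for A while rank(B + 2I) = 1 for B, so the number of Jordan blocks at λ = -2 differs. A and B are not similar.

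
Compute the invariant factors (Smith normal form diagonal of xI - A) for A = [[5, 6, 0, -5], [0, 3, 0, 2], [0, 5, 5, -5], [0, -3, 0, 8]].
x - 5, (x - 6)(x - 5)^2

The Jordan structure of A has elementary divisors (x - 5)^2, (x - 5), (x - 6). Arranging the block sizes at each eigenvalue in decreasing order and taking row products gives the invariant factors.

Invariant factors (smallest first, each dividing the next): x - 5, (x - 6)(x - 5)^2.

Check: the last factor (x - 6)(x - 5)^2 is the minimal polynomial, and the product (x - 6)(x - 5)^3 is the characteristic polynomial.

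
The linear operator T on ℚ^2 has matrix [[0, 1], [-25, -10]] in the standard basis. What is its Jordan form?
The characteristic polynomial is det(xI - A) = (x + 5)^2, so the eigenvalues are -5 (algebraic multiplicity 2).

For λ = -5: rank(A + 5I) = 1, rank((A + 5I)^2) = 0. The eigenspace has dimension 2 - 1 = 1, so there is 1 Jordan block; the rank sequence gives block sizes [2].

Assembling the blocks gives the Jordan form J above.

J = [[-5, 1], [0, -5]]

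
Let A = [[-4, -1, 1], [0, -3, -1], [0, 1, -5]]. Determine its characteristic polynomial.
xI - A = [[x + 4, 1, -1], [0, x + 3, 1], [0, -1, x + 5]].

Expanding det(xI - A) along the first row:
det(xI - A) = + (x + 4)·det([[x + 3, 1], [-1, x + 5]]) - (1)·det([[0, 1], [0, x + 5]]) + (-1)·det([[0, x + 3], [0, -1]]).

Evaluating gives χ_A(x) = x^3 + 12x^2 + 48x + 64 = (x + 4)^3.

χ_A(x) = (x + 4)^3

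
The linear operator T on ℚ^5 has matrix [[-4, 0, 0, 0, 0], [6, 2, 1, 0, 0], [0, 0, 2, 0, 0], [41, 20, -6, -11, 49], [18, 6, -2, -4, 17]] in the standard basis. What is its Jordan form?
The characteristic polynomial is det(xI - A) = (x - 3)^2(x - 2)^2(x + 4), so the eigenvalues are -4 (algebraic multiplicity 1), 2 (algebraic multiplicity 2), 3 (algebraic multiplicity 2).

For λ = -4: algebraic multiplicity 1 gives one 1×1 block.

For λ = 2: rank(A - 2I) = 4, rank((A - 2I)^2) = 3. The eigenspace has dimension 5 - 4 = 1, so there is 1 Jordan block; the rank sequence gives block sizes [2].

For λ = 3: rank(A - 3I) = 4, rank((A - 3I)^2) = 3. The eigenspace has dimension 5 - 4 = 1, so there is 1 Jordan block; the rank sequence gives block sizes [2].

Assembling the blocks gives the Jordan form J above.

J = [[-4, 0, 0, 0, 0], [0, 2, 1, 0, 0], [0, 0, 2, 0, 0], [0, 0, 0, 3, 1], [0, 0, 0, 0, 3]]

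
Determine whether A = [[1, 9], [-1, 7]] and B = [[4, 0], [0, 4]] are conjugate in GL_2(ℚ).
No.

Both have characteristic polynomial (x - 4)^2, but the minimal polynomial of A is (x - 4)^2 while the minimal polynomial of B is x - 4. The minimal polynomial is a similarity invariant, so A and B are not similar.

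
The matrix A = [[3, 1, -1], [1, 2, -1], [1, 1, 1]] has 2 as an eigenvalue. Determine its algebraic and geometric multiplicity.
algebraic multiplicity 3, geometric multiplicity 1

The characteristic polynomial is (x - 2)^3, so the factor x - 2 appears with exponent 3: the algebraic multiplicity is 3.

rank(A - 2I) = 2, so the eigenspace has dimension 3 - 2 = 1: the geometric multiplicity is 1.

Since 1 < 3, A is not diagonalizable.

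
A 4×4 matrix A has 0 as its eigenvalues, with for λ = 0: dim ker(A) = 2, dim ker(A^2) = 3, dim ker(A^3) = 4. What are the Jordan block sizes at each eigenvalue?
Jordan blocks: (0, 3), (0, 1)

λ = 0: successive nullity increments [2, 1, 1] count blocks of size ≥ k; block sizes are [3, 1].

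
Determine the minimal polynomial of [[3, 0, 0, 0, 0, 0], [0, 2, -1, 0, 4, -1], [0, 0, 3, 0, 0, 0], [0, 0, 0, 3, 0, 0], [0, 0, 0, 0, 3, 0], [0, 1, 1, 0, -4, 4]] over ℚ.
m_A(x) = (x - 3)^2

The characteristic polynomial factors as (x - 3)^6. The minimal polynomial is ∏(x - λ)^{k_λ} where k_λ is the size of the largest Jordan block at λ.

For λ = 3: rank(A - 3I) = 1, and the largest Jordan block has size 2 (the smallest k with rank((A - 3I)^k) = rank((A - 3I)^(k+1))).

So m_A(x) = (x - 3)^2.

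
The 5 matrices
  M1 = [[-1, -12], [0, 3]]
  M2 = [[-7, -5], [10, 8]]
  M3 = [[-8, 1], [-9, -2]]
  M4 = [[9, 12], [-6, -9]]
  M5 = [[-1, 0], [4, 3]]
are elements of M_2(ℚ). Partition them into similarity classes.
4 classes: {M1, M5}, {M2}, {M3}, {M4}

Characteristic polynomials: χ_{M1} = (x - 3)(x + 1), χ_{M2} = (x - 3)(x + 2), χ_{M3} = (x + 5)^2, χ_{M4} = (x - 3)(x + 3), χ_{M5} = (x - 3)(x + 1).

{M1, M5}: invariant factors (x - 3)(x + 1).

{M2}: invariant factors (x - 3)(x + 2).

{M3}: invariant factors (x + 5)^2.

{M4}: invariant factors (x - 3)(x + 3).

Matrices are similar if and only if their invariant-factor lists agree; the partition into similarity classes is {M1, M5}, {M2}, {M3}, {M4}.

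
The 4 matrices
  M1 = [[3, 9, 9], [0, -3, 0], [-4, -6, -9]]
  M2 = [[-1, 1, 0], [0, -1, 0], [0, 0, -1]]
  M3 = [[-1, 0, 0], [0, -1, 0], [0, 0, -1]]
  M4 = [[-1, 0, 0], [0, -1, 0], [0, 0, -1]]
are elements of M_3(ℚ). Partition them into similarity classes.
Characteristic polynomials: χ_{M1} = (x + 3)^3, χ_{M2} = (x + 1)^3, χ_{M3} = (x + 1)^3, χ_{M4} = (x + 1)^3.

{M1}: invariant factors x + 3, (x + 3)^2.

{M2}: invariant factors x + 1, (x + 1)^2.

{M3, M4}: invariant factors x + 1, x + 1, x + 1.

Matrices are similar if and only if their invariant-factor lists agree; the partition into similarity classes is {M1}, {M2}, {M3, M4}.

3 classes: {M1}, {M2}, {M3, M4}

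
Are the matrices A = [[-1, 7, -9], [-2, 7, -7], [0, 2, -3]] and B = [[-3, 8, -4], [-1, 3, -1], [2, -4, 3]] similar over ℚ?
No.

Both have characteristic polynomial (x - 1)^3, but the minimal polynomial of A is (x - 1)^3 while the minimal polynomial of B is (x - 1)^2. The minimal polynomial is a similarity invariant, so A and B are not similar.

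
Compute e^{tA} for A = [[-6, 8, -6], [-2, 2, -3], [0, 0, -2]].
e^{tA} = [[(1 - 4*t)*e^{-2*t}, 8*t*e^{-2*t}, -6*t*e^{-2*t}], [-2*t*e^{-2*t}, (4*t + 1)*e^{-2*t}, -3*t*e^{-2*t}], [0, 0, e^{-2*t}]]

A has Jordan form J = [[-2, 1, 0], [0, -2, 0], [0, 0, -2]] with A = PJP^{-1}, so e^{tA} = P e^{tJ} P^{-1}.

For a Jordan block J_k(λ), e^{tJ_k(λ)} = e^{λt} · (I + tN + t^2 N^2/2! + ... + t^{k-1} N^{k-1}/(k-1)!) where N is the nilpotent superdiagonal part.

Assembling the blocks and conjugating back gives the entries of e^{tA} as shown above.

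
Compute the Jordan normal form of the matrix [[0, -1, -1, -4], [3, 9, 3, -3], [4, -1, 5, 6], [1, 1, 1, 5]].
The characteristic polynomial is det(xI - A) = (x - 6)^3(x - 1), so the eigenvalues are 1 (algebraic multiplicity 1), 6 (algebraic multiplicity 3).

For λ = 1: algebraic multiplicity 1 gives one 1×1 block.

For λ = 6: rank(A - 6I) = 2, rank((A - 6I)^2) = 1. The eigenspace has dimension 4 - 2 = 2, so there are 2 Jordan blocks; the rank sequence gives block sizes [2, 1].

Assembling the blocks gives the Jordan form J above.

J = [[1, 0, 0, 0], [0, 6, 1, 0], [0, 0, 6, 0], [0, 0, 0, 6]]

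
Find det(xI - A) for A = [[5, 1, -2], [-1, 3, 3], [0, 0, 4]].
χ_A(x) = (x - 4)^3

xI - A = [[x - 5, -1, 2], [1, x - 3, -3], [0, 0, x - 4]].

Expanding det(xI - A) along the first row:
det(xI - A) = + (x - 5)·det([[x - 3, -3], [0, x - 4]]) - (-1)·det([[1, -3], [0, x - 4]]) + (2)·det([[1, x - 3], [0, 0]]).

Evaluating gives χ_A(x) = x^3 - 12x^2 + 48x - 64 = (x - 4)^3.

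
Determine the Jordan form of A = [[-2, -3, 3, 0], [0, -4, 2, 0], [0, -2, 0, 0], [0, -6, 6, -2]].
The characteristic polynomial is det(xI - A) = (x + 2)^4, so the eigenvalues are -2 (algebraic multiplicity 4).

For λ = -2: rank(A + 2I) = 1, rank((A + 2I)^2) = 0. The eigenspace has dimension 4 - 1 = 3, so there are 3 Jordan blocks; the rank sequence gives block sizes [2, 1, 1].

Assembling the blocks gives the Jordan form J above.

J = [[-2, 1, 0, 0], [0, -2, 0, 0], [0, 0, -2, 0], [0, 0, 0, -2]]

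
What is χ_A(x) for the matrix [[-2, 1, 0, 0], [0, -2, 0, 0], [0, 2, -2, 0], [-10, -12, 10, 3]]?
χ_A(x) = (x - 3)(x + 2)^3

xI - A = [[x + 2, -1, 0, 0], [0, x + 2, 0, 0], [0, -2, x + 2, 0], [10, 12, -10, x - 3]].

Expanding det(xI - A) along the first row:
det(xI - A) = + (x + 2)·det([[x + 2, 0, 0], [-2, x + 2, 0], [12, -10, x - 3]]) - (-1)·det([[0, 0, 0], [0, x + 2, 0], [10, -10, x - 3]]) + (0)·det([[0, x + 2, 0], [0, -2, 0], [10, 12, x - 3]]) - (0)·det([[0, x + 2, 0], [0, -2, x + 2], [10, 12, -10]]).

Evaluating gives χ_A(x) = x^4 + 3x^3 - 6x^2 - 28x - 24 = (x - 3)(x + 2)^3.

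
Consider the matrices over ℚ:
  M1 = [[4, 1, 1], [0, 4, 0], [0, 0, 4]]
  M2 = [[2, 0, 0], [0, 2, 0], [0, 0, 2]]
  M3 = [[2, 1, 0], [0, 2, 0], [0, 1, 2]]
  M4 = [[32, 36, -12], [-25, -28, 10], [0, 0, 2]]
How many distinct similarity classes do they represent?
3 classes: {M1}, {M2}, {M3, M4}

Characteristic polynomials: χ_{M1} = (x - 4)^3, χ_{M2} = (x - 2)^3, χ_{M3} = (x - 2)^3, χ_{M4} = (x - 2)^3.

{M1}: invariant factors x - 4, (x - 4)^2.

{M2}: invariant factors x - 2, x - 2, x - 2.

{M3, M4}: invariant factors x - 2, (x - 2)^2.

Matrices are similar if and only if their invariant-factor lists agree; the partition into similarity classes is {M1}, {M2}, {M3, M4}.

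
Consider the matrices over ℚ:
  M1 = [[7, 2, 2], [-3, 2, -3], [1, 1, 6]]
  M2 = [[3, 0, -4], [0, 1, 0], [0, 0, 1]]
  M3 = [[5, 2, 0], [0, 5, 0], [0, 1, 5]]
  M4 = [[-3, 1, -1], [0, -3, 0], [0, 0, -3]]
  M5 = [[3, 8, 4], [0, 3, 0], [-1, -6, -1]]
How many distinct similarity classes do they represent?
4 classes: {M1, M3}, {M2}, {M4}, {M5}

Characteristic polynomials: χ_{M1} = (x - 5)^3, χ_{M2} = (x - 3)(x - 1)^2, χ_{M3} = (x - 5)^3, χ_{M4} = (x + 3)^3, χ_{M5} = (x - 3)(x - 1)^2.

{M1, M3}: invariant factors x - 5, (x - 5)^2.

{M2}: invariant factors x - 1, (x - 3)(x - 1).

{M4}: invariant factors x + 3, (x + 3)^2.

{M5}: invariant factors (x - 3)(x - 1)^2.

Matrices are similar if and only if their invariant-factor lists agree; the partition into similarity classes is {M1, M3}, {M2}, {M4}, {M5}.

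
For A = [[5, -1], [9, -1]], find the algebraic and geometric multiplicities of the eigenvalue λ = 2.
algebraic multiplicity 2, geometric multiplicity 1

The characteristic polynomial is (x - 2)^2, so the factor x - 2 appears with exponent 2: the algebraic multiplicity is 2.

rank(A - 2I) = 1, so the eigenspace has dimension 2 - 1 = 1: the geometric multiplicity is 1.

Since 1 < 2, A is not diagonalizable.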